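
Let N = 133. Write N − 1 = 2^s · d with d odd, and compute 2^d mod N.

50

133 − 1 = 132 = 2^2 · 33, so d = 33.
2^1 ≡ 2 (mod 133)
2^2 ≡ 2^2 = 4 ≡ 4 (mod 133)
2^4 ≡ 4^2 = 16 ≡ 16 (mod 133)
2^8 ≡ 16^2 = 256 ≡ 123 (mod 133)
2^16 ≡ 123^2 = 15129 ≡ 100 (mod 133)
2^32 ≡ 100^2 = 10000 ≡ 25 (mod 133)
33 = 32 + 1 in binary powers of 2.
So 2^33 ≡ 25 · 2 ≡ 50 (mod 133).
Squaring chain: 50 → 106; never reaches −1, so base 2 is a Miller–Rabin witness that 133 is composite.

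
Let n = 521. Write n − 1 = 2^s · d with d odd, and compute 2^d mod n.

286

521 − 1 = 520 = 2^3 · 65, so d = 65.
2^1 ≡ 2 (mod 521)
2^2 ≡ 2^2 = 4 ≡ 4 (mod 521)
2^4 ≡ 4^2 = 16 ≡ 16 (mod 521)
2^8 ≡ 16^2 = 256 ≡ 256 (mod 521)
2^16 ≡ 256^2 = 65536 ≡ 411 (mod 521)
2^32 ≡ 411^2 = 168921 ≡ 117 (mod 521)
2^64 ≡ 117^2 = 13689 ≡ 143 (mod 521)
65 = 64 + 1 in binary powers of 2.
So 2^65 ≡ 143 · 2 ≡ 286 (mod 521).
Squaring chain: 286 → 520 → 1; reaches −1, so base 2 does not prove 521 composite.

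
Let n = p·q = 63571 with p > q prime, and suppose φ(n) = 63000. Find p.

φ(n) = (p−1)(q−1) = n − (p+q) + 1, so p + q = 63571 − 63000 + 1 = 572.
p and q are the roots of t² − 572t + 63571 = 0.
Discriminant: 572² − 4·63571 = 327184 − 254284 = 72900; √72900 = 270.
q = (572 − 270)/2 = 151, p = (572 + 270)/2 = 421.
Check: 151 · 421 = 63571.

421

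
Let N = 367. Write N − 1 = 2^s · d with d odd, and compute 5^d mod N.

366

367 − 1 = 366 = 2^1 · 183, so d = 183.
5^1 ≡ 5 (mod 367)
5^2 ≡ 5^2 = 25 ≡ 25 (mod 367)
5^4 ≡ 25^2 = 625 ≡ 258 (mod 367)
5^8 ≡ 258^2 = 66564 ≡ 137 (mod 367)
5^16 ≡ 137^2 = 18769 ≡ 52 (mod 367)
5^32 ≡ 52^2 = 2704 ≡ 135 (mod 367)
5^64 ≡ 135^2 = 18225 ≡ 242 (mod 367)
5^128 ≡ 242^2 = 58564 ≡ 211 (mod 367)
183 = 128 + 32 + 16 + 4 + 2 + 1 in binary powers of 2.
So 5^183 ≡ 211 · 135 · 52 · 258 · 25 · 5 ≡ 366 (mod 367).
Since 5^d ≡ 366 (mod 367), base 5 does not prove 367 composite.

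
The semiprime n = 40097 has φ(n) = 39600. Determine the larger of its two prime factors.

φ(n) = (p−1)(q−1) = n − (p+q) + 1, so p + q = 40097 − 39600 + 1 = 498.
p and q are the roots of t² − 498t + 40097 = 0.
Discriminant: 498² − 4·40097 = 248004 − 160388 = 87616; √87616 = 296.
q = (498 − 296)/2 = 101, p = (498 + 296)/2 = 397.
Check: 101 · 397 = 40097.

397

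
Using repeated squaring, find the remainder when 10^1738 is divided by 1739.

1231

10^1 ≡ 10 (mod 1739)
10^2 ≡ 10^2 = 100 ≡ 100 (mod 1739)
10^4 ≡ 100^2 = 10000 ≡ 1305 (mod 1739)
10^8 ≡ 1305^2 = 1703025 ≡ 544 (mod 1739)
10^16 ≡ 544^2 = 295936 ≡ 306 (mod 1739)
10^32 ≡ 306^2 = 93636 ≡ 1469 (mod 1739)
10^64 ≡ 1469^2 = 2157961 ≡ 1601 (mod 1739)
10^128 ≡ 1601^2 = 2563201 ≡ 1654 (mod 1739)
10^256 ≡ 1654^2 = 2735716 ≡ 269 (mod 1739)
10^512 ≡ 269^2 = 72361 ≡ 1062 (mod 1739)
10^1024 ≡ 1062^2 = 1127844 ≡ 972 (mod 1739)
1738 = 1024 + 512 + 128 + 64 + 8 + 2 in binary powers of 2.
So 10^1738 ≡ 972 · 1062 · 1654 · 1601 · 544 · 100 ≡ 1231 (mod 1739).
Since 1231 ≠ 1, base 10 is a Fermat witness: 1739 is composite.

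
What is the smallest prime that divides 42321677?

73

42321677 is odd.
Digit sum 32, not divisible by 3.
Ends in 7: not divisible by 5.
7: 42321677 = 7·6045953 + 6
11: 42321677 = 11·3847425 + 2
13: 42321677 = 13·3255513 + 8
17: 42321677 = 17·2489510 + 7
19: 42321677 = 19·2227456 + 13
23: 42321677 = 23·1840072 + 21
29: 42321677 = 29·1459368 + 5
31: 42321677 = 31·1365215 + 12
37: 42321677 = 37·1143829 + 4
41: 42321677 = 41·1032236 + 1
43: 42321677 = 43·984225 + 2
47: 42321677 = 47·900461 + 10
53: 42321677 = 53·798522 + 11
59: 42321677 = 59·717316 + 33
61: 42321677 = 61·693797 + 60
67: 42321677 = 67·631666 + 55
71: 42321677 = 71·596079 + 68
73: 42321677 = 73·579749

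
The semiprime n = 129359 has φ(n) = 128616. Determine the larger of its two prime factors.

467

φ(n) = (p−1)(q−1) = n − (p+q) + 1, so p + q = 129359 − 128616 + 1 = 744.
p and q are the roots of t² − 744t + 129359 = 0.
Discriminant: 744² − 4·129359 = 553536 − 517436 = 36100; √36100 = 190.
q = (744 − 190)/2 = 277, p = (744 + 190)/2 = 467.
Check: 277 · 467 = 129359.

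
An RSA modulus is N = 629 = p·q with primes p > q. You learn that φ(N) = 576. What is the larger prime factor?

37

φ(n) = (p−1)(q−1) = n − (p+q) + 1, so p + q = 629 − 576 + 1 = 54.
p and q are the roots of t² − 54t + 629 = 0.
Discriminant: 54² − 4·629 = 2916 − 2516 = 400; √400 = 20.
q = (54 − 20)/2 = 17, p = (54 + 20)/2 = 37.
Check: 17 · 37 = 629.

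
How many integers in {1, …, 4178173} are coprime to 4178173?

4099536

Factor: 4178173 = 127 · 167 · 197.
φ(4178173) = (127−1) · (167−1) · (197−1) = 126 · 166 · 196 = 4099536.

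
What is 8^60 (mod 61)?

1

8^1 ≡ 8 (mod 61)
8^2 ≡ 8^2 = 64 ≡ 3 (mod 61)
8^4 ≡ 3^2 = 9 ≡ 9 (mod 61)
8^8 ≡ 9^2 = 81 ≡ 20 (mod 61)
8^16 ≡ 20^2 = 400 ≡ 34 (mod 61)
8^32 ≡ 34^2 = 1156 ≡ 58 (mod 61)
60 = 32 + 16 + 8 + 4 in binary powers of 2.
So 8^60 ≡ 58 · 34 · 20 · 9 ≡ 1 (mod 61).
Since the result is 1, base 8 gives no evidence that 61 is composite.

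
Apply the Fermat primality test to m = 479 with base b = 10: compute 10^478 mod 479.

10^1 ≡ 10 (mod 479)
10^2 ≡ 10^2 = 100 ≡ 100 (mod 479)
10^4 ≡ 100^2 = 10000 ≡ 420 (mod 479)
10^8 ≡ 420^2 = 176400 ≡ 128 (mod 479)
10^16 ≡ 128^2 = 16384 ≡ 98 (mod 479)
10^32 ≡ 98^2 = 9604 ≡ 24 (mod 479)
10^64 ≡ 24^2 = 576 ≡ 97 (mod 479)
10^128 ≡ 97^2 = 9409 ≡ 308 (mod 479)
10^256 ≡ 308^2 = 94864 ≡ 22 (mod 479)
478 = 256 + 128 + 64 + 16 + 8 + 4 + 2 in binary powers of 2.
So 10^478 ≡ 22 · 308 · 97 · 98 · 128 · 420 · 100 ≡ 1 (mod 479).
Since the result is 1, base 10 gives no evidence that 479 is composite.

1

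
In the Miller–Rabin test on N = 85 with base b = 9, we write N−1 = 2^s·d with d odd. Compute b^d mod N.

85 − 1 = 84 = 2^2 · 21, so d = 21.
9^1 ≡ 9 (mod 85)
9^2 ≡ 9^2 = 81 ≡ 81 (mod 85)
9^4 ≡ 81^2 = 6561 ≡ 16 (mod 85)
9^8 ≡ 16^2 = 256 ≡ 1 (mod 85)
9^16 ≡ 1^2 = 1 ≡ 1 (mod 85)
21 = 16 + 4 + 1 in binary powers of 2.
So 9^21 ≡ 1 · 16 · 9 ≡ 59 (mod 85).
Squaring chain: 59 → 81; never reaches −1, so base 9 is a Miller–Rabin witness that 85 is composite.

59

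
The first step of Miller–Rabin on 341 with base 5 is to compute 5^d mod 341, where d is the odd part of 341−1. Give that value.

341 − 1 = 340 = 2^2 · 85, so d = 85.
5^1 ≡ 5 (mod 341)
5^2 ≡ 5^2 = 25 ≡ 25 (mod 341)
5^4 ≡ 25^2 = 625 ≡ 284 (mod 341)
5^8 ≡ 284^2 = 80656 ≡ 180 (mod 341)
5^16 ≡ 180^2 = 32400 ≡ 5 (mod 341)
5^32 ≡ 5^2 = 25 ≡ 25 (mod 341)
5^64 ≡ 25^2 = 625 ≡ 284 (mod 341)
85 = 64 + 16 + 4 + 1 in binary powers of 2.
So 5^85 ≡ 284 · 5 · 284 · 5 ≡ 67 (mod 341).
Squaring chain: 67 → 56; never reaches −1, so base 5 is a Miller–Rabin witness that 341 is composite.

67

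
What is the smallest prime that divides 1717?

17

1717 is odd.
Digit sum 16, not divisible by 3.
Ends in 7: not divisible by 5.
7: 1717 = 7·245 + 2
11: 1717 = 11·156 + 1
13: 1717 = 13·132 + 1
17: 1717 = 17·101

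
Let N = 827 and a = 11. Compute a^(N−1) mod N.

11^1 ≡ 11 (mod 827)
11^2 ≡ 11^2 = 121 ≡ 121 (mod 827)
11^4 ≡ 121^2 = 14641 ≡ 582 (mod 827)
11^8 ≡ 582^2 = 338724 ≡ 481 (mod 827)
11^16 ≡ 481^2 = 231361 ≡ 628 (mod 827)
11^32 ≡ 628^2 = 394384 ≡ 732 (mod 827)
11^64 ≡ 732^2 = 535824 ≡ 755 (mod 827)
11^128 ≡ 755^2 = 570025 ≡ 222 (mod 827)
11^256 ≡ 222^2 = 49284 ≡ 491 (mod 827)
11^512 ≡ 491^2 = 241081 ≡ 424 (mod 827)
826 = 512 + 256 + 32 + 16 + 8 + 2 in binary powers of 2.
So 11^826 ≡ 424 · 491 · 732 · 628 · 481 · 121 ≡ 1 (mod 827).
Since the result is 1, base 11 gives no evidence that 827 is composite.

1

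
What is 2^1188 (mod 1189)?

297

2^1 ≡ 2 (mod 1189)
2^2 ≡ 2^2 = 4 ≡ 4 (mod 1189)
2^4 ≡ 4^2 = 16 ≡ 16 (mod 1189)
2^8 ≡ 16^2 = 256 ≡ 256 (mod 1189)
2^16 ≡ 256^2 = 65536 ≡ 141 (mod 1189)
2^32 ≡ 141^2 = 19881 ≡ 857 (mod 1189)
2^64 ≡ 857^2 = 734449 ≡ 836 (mod 1189)
2^128 ≡ 836^2 = 698896 ≡ 953 (mod 1189)
2^256 ≡ 953^2 = 908209 ≡ 1002 (mod 1189)
2^512 ≡ 1002^2 = 1004004 ≡ 488 (mod 1189)
2^1024 ≡ 488^2 = 238144 ≡ 344 (mod 1189)
1188 = 1024 + 128 + 32 + 4 in binary powers of 2.
So 2^1188 ≡ 344 · 953 · 857 · 16 ≡ 297 (mod 1189).
Since 297 ≠ 1, base 2 is a Fermat witness: 1189 is composite.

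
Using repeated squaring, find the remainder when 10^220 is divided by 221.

81

10^1 ≡ 10 (mod 221)
10^2 ≡ 10^2 = 100 ≡ 100 (mod 221)
10^4 ≡ 100^2 = 10000 ≡ 55 (mod 221)
10^8 ≡ 55^2 = 3025 ≡ 152 (mod 221)
10^16 ≡ 152^2 = 23104 ≡ 120 (mod 221)
10^32 ≡ 120^2 = 14400 ≡ 35 (mod 221)
10^64 ≡ 35^2 = 1225 ≡ 120 (mod 221)
10^128 ≡ 120^2 = 14400 ≡ 35 (mod 221)
220 = 128 + 64 + 16 + 8 + 4 in binary powers of 2.
So 10^220 ≡ 35 · 120 · 120 · 152 · 55 ≡ 81 (mod 221).
Since 81 ≠ 1, base 10 is a Fermat witness: 221 is composite.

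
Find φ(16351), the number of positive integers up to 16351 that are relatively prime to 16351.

Factor: 16351 = 83 · 197.
φ(16351) = (83−1) · (197−1) = 82 · 196 = 16072.

16072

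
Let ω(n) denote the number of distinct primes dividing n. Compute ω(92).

2

92 = 2^2 · 23
92 = 2^2 · 23, which has 2 distinct prime factors.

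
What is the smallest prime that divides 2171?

2171 is odd.
Digit sum 11, not divisible by 3.
Ends in 1: not divisible by 5.
7: 2171 = 7·310 + 1
11: 2171 = 11·197 + 4
13: 2171 = 13·167

13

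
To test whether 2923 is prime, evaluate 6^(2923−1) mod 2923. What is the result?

1960

6^1 ≡ 6 (mod 2923)
6^2 ≡ 6^2 = 36 ≡ 36 (mod 2923)
6^4 ≡ 36^2 = 1296 ≡ 1296 (mod 2923)
6^8 ≡ 1296^2 = 1679616 ≡ 1814 (mod 2923)
6^16 ≡ 1814^2 = 3290596 ≡ 2221 (mod 2923)
6^32 ≡ 2221^2 = 4932841 ≡ 1740 (mod 2923)
6^64 ≡ 1740^2 = 3027600 ≡ 2295 (mod 2923)
6^128 ≡ 2295^2 = 5267025 ≡ 2702 (mod 2923)
6^256 ≡ 2702^2 = 7300804 ≡ 2073 (mod 2923)
6^512 ≡ 2073^2 = 4297329 ≡ 519 (mod 2923)
6^1024 ≡ 519^2 = 269361 ≡ 445 (mod 2923)
6^2048 ≡ 445^2 = 198025 ≡ 2184 (mod 2923)
2922 = 2048 + 512 + 256 + 64 + 32 + 8 + 2 in binary powers of 2.
So 6^2922 ≡ 2184 · 519 · 2073 · 2295 · 1740 · 1814 · 36 ≡ 1960 (mod 2923).
Since 1960 ≠ 1, base 6 is a Fermat witness: 2923 is composite.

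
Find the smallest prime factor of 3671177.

37

3671177 is odd.
Digit sum 32, not divisible by 3.
Ends in 7: not divisible by 5.
7: 3671177 = 7·524453 + 6
11: 3671177 = 11·333743 + 4
13: 3671177 = 13·282398 + 3
17: 3671177 = 17·215951 + 10
19: 3671177 = 19·193219 + 16
23: 3671177 = 23·159616 + 9
29: 3671177 = 29·126592 + 9
31: 3671177 = 31·118425 + 2
37: 3671177 = 37·99221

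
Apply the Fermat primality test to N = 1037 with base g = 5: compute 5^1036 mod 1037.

5^1 ≡ 5 (mod 1037)
5^2 ≡ 5^2 = 25 ≡ 25 (mod 1037)
5^4 ≡ 25^2 = 625 ≡ 625 (mod 1037)
5^8 ≡ 625^2 = 390625 ≡ 713 (mod 1037)
5^16 ≡ 713^2 = 508369 ≡ 239 (mod 1037)
5^32 ≡ 239^2 = 57121 ≡ 86 (mod 1037)
5^64 ≡ 86^2 = 7396 ≡ 137 (mod 1037)
5^128 ≡ 137^2 = 18769 ≡ 103 (mod 1037)
5^256 ≡ 103^2 = 10609 ≡ 239 (mod 1037)
5^512 ≡ 239^2 = 57121 ≡ 86 (mod 1037)
5^1024 ≡ 86^2 = 7396 ≡ 137 (mod 1037)
1036 = 1024 + 8 + 4 in binary powers of 2.
So 5^1036 ≡ 137 · 713 · 625 ≡ 361 (mod 1037).
Since 361 ≠ 1, base 5 is a Fermat witness: 1037 is composite.

361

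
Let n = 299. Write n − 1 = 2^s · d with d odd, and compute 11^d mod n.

267

299 − 1 = 298 = 2^1 · 149, so d = 149.
11^1 ≡ 11 (mod 299)
11^2 ≡ 11^2 = 121 ≡ 121 (mod 299)
11^4 ≡ 121^2 = 14641 ≡ 289 (mod 299)
11^8 ≡ 289^2 = 83521 ≡ 100 (mod 299)
11^16 ≡ 100^2 = 10000 ≡ 133 (mod 299)
11^32 ≡ 133^2 = 17689 ≡ 48 (mod 299)
11^64 ≡ 48^2 = 2304 ≡ 211 (mod 299)
11^128 ≡ 211^2 = 44521 ≡ 269 (mod 299)
149 = 128 + 16 + 4 + 1 in binary powers of 2.
So 11^149 ≡ 269 · 133 · 289 · 11 ≡ 267 (mod 299).
Squaring chain: 267; never reaches −1, so base 11 is a Miller–Rabin witness that 299 is composite.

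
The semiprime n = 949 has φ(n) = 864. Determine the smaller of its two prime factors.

13

φ(n) = (p−1)(q−1) = n − (p+q) + 1, so p + q = 949 − 864 + 1 = 86.
p and q are the roots of t² − 86t + 949 = 0.
Discriminant: 86² − 4·949 = 7396 − 3796 = 3600; √3600 = 60.
q = (86 − 60)/2 = 13, p = (86 + 60)/2 = 73.
Check: 13 · 73 = 949.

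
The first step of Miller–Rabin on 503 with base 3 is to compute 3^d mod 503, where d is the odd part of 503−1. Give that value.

503 − 1 = 502 = 2^1 · 251, so d = 251.
3^1 ≡ 3 (mod 503)
3^2 ≡ 3^2 = 9 ≡ 9 (mod 503)
3^4 ≡ 9^2 = 81 ≡ 81 (mod 503)
3^8 ≡ 81^2 = 6561 ≡ 22 (mod 503)
3^16 ≡ 22^2 = 484 ≡ 484 (mod 503)
3^32 ≡ 484^2 = 234256 ≡ 361 (mod 503)
3^64 ≡ 361^2 = 130321 ≡ 44 (mod 503)
3^128 ≡ 44^2 = 1936 ≡ 427 (mod 503)
251 = 128 + 64 + 32 + 16 + 8 + 2 + 1 in binary powers of 2.
So 3^251 ≡ 427 · 44 · 361 · 484 · 22 · 9 · 3 ≡ 1 (mod 503).
Since 3^d ≡ 1 (mod 503), base 3 does not prove 503 composite.

1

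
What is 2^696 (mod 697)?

2^1 ≡ 2 (mod 697)
2^2 ≡ 2^2 = 4 ≡ 4 (mod 697)
2^4 ≡ 4^2 = 16 ≡ 16 (mod 697)
2^8 ≡ 16^2 = 256 ≡ 256 (mod 697)
2^16 ≡ 256^2 = 65536 ≡ 18 (mod 697)
2^32 ≡ 18^2 = 324 ≡ 324 (mod 697)
2^64 ≡ 324^2 = 104976 ≡ 426 (mod 697)
2^128 ≡ 426^2 = 181476 ≡ 256 (mod 697)
2^256 ≡ 256^2 = 65536 ≡ 18 (mod 697)
2^512 ≡ 18^2 = 324 ≡ 324 (mod 697)
696 = 512 + 128 + 32 + 16 + 8 in binary powers of 2.
So 2^696 ≡ 324 · 256 · 324 · 18 · 256 ≡ 18 (mod 697).
Since 18 ≠ 1, base 2 is a Fermat witness: 697 is composite.

18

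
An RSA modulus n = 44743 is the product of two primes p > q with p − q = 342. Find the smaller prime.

101

Since p = q + 342, we have 44743 = q(q + 342), so q² + 342q − 44743 = 0.
Discriminant: 342² + 4·44743 = 116964 + 178972 = 295936; √295936 = 544.
q = (−342 + 544)/2 = 101, and p = q + 342 = 443.
Check: 101 · 443 = 44743.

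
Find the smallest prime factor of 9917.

47

9917 is odd.
Digit sum 26, not divisible by 3.
Ends in 7: not divisible by 5.
7: 9917 = 7·1416 + 5
11: 9917 = 11·901 + 6
13: 9917 = 13·762 + 11
17: 9917 = 17·583 + 6
19: 9917 = 19·521 + 18
23: 9917 = 23·431 + 4
29: 9917 = 29·341 + 28
31: 9917 = 31·319 + 28
37: 9917 = 37·268 + 1
41: 9917 = 41·241 + 36
43: 9917 = 43·230 + 27
47: 9917 = 47·211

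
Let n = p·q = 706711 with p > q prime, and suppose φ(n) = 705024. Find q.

φ(n) = (p−1)(q−1) = n − (p+q) + 1, so p + q = 706711 − 705024 + 1 = 1688.
p and q are the roots of t² − 1688t + 706711 = 0.
Discriminant: 1688² − 4·706711 = 2849344 − 2826844 = 22500; √22500 = 150.
q = (1688 − 150)/2 = 769, p = (1688 + 150)/2 = 919.
Check: 769 · 919 = 706711.

769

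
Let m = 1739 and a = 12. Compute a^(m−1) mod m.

382

12^1 ≡ 12 (mod 1739)
12^2 ≡ 12^2 = 144 ≡ 144 (mod 1739)
12^4 ≡ 144^2 = 20736 ≡ 1607 (mod 1739)
12^8 ≡ 1607^2 = 2582449 ≡ 34 (mod 1739)
12^16 ≡ 34^2 = 1156 ≡ 1156 (mod 1739)
12^32 ≡ 1156^2 = 1336336 ≡ 784 (mod 1739)
12^64 ≡ 784^2 = 614656 ≡ 789 (mod 1739)
12^128 ≡ 789^2 = 622521 ≡ 1698 (mod 1739)
12^256 ≡ 1698^2 = 2883204 ≡ 1681 (mod 1739)
12^512 ≡ 1681^2 = 2825761 ≡ 1625 (mod 1739)
12^1024 ≡ 1625^2 = 2640625 ≡ 823 (mod 1739)
1738 = 1024 + 512 + 128 + 64 + 8 + 2 in binary powers of 2.
So 12^1738 ≡ 823 · 1625 · 1698 · 789 · 34 · 144 ≡ 382 (mod 1739).
Since 382 ≠ 1, base 12 is a Fermat witness: 1739 is composite.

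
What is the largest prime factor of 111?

37

111 = 3 · 37
37 is prime.
So 111 = 3 · 37; the largest prime factor is 37.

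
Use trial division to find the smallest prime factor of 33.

3

33 is odd.
Digit sum 6, divisible by 3.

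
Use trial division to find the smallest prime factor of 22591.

19

22591 is odd.
Digit sum 19, not divisible by 3.
Ends in 1: not divisible by 5.
7: 22591 = 7·3227 + 2
11: 22591 = 11·2053 + 8
13: 22591 = 13·1737 + 10
17: 22591 = 17·1328 + 15
19: 22591 = 19·1189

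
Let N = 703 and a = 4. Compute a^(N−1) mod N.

1

4^1 ≡ 4 (mod 703)
4^2 ≡ 4^2 = 16 ≡ 16 (mod 703)
4^4 ≡ 16^2 = 256 ≡ 256 (mod 703)
4^8 ≡ 256^2 = 65536 ≡ 157 (mod 703)
4^16 ≡ 157^2 = 24649 ≡ 44 (mod 703)
4^32 ≡ 44^2 = 1936 ≡ 530 (mod 703)
4^64 ≡ 530^2 = 280900 ≡ 403 (mod 703)
4^128 ≡ 403^2 = 162409 ≡ 16 (mod 703)
4^256 ≡ 16^2 = 256 ≡ 256 (mod 703)
4^512 ≡ 256^2 = 65536 ≡ 157 (mod 703)
702 = 512 + 128 + 32 + 16 + 8 + 4 + 2 in binary powers of 2.
So 4^702 ≡ 157 · 16 · 530 · 44 · 157 · 256 · 16 ≡ 1 (mod 703).
Since the result is 1, base 4 gives no evidence that 703 is composite.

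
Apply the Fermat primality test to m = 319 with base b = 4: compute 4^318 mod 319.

284

4^1 ≡ 4 (mod 319)
4^2 ≡ 4^2 = 16 ≡ 16 (mod 319)
4^4 ≡ 16^2 = 256 ≡ 256 (mod 319)
4^8 ≡ 256^2 = 65536 ≡ 141 (mod 319)
4^16 ≡ 141^2 = 19881 ≡ 103 (mod 319)
4^32 ≡ 103^2 = 10609 ≡ 82 (mod 319)
4^64 ≡ 82^2 = 6724 ≡ 25 (mod 319)
4^128 ≡ 25^2 = 625 ≡ 306 (mod 319)
4^256 ≡ 306^2 = 93636 ≡ 169 (mod 319)
318 = 256 + 32 + 16 + 8 + 4 + 2 in binary powers of 2.
So 4^318 ≡ 169 · 82 · 103 · 141 · 256 · 16 ≡ 284 (mod 319).
Since 284 ≠ 1, base 4 is a Fermat witness: 319 is composite.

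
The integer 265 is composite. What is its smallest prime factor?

265 is odd.
Digit sum 13, not divisible by 3.
Ends in 5: divisible by 5.

5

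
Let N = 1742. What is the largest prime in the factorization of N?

1742 = 2 · 871
871 = 13 · 67
67 is prime.
So 1742 = 2 · 13 · 67; the largest prime factor is 67.

67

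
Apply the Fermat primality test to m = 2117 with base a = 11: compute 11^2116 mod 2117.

11^1 ≡ 11 (mod 2117)
11^2 ≡ 11^2 = 121 ≡ 121 (mod 2117)
11^4 ≡ 121^2 = 14641 ≡ 1939 (mod 2117)
11^8 ≡ 1939^2 = 3759721 ≡ 2046 (mod 2117)
11^16 ≡ 2046^2 = 4186116 ≡ 807 (mod 2117)
11^32 ≡ 807^2 = 651249 ≡ 1330 (mod 2117)
11^64 ≡ 1330^2 = 1768900 ≡ 1205 (mod 2117)
11^128 ≡ 1205^2 = 1452025 ≡ 1880 (mod 2117)
11^256 ≡ 1880^2 = 3534400 ≡ 1127 (mod 2117)
11^512 ≡ 1127^2 = 1270129 ≡ 2046 (mod 2117)
11^1024 ≡ 2046^2 = 4186116 ≡ 807 (mod 2117)
11^2048 ≡ 807^2 = 651249 ≡ 1330 (mod 2117)
2116 = 2048 + 64 + 4 in binary powers of 2.
So 11^2116 ≡ 1330 · 1205 · 1939 ≡ 401 (mod 2117).
Since 401 ≠ 1, base 11 is a Fermat witness: 2117 is composite.

401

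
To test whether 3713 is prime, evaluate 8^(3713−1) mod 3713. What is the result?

3494

8^1 ≡ 8 (mod 3713)
8^2 ≡ 8^2 = 64 ≡ 64 (mod 3713)
8^4 ≡ 64^2 = 4096 ≡ 383 (mod 3713)
8^8 ≡ 383^2 = 146689 ≡ 1882 (mod 3713)
8^16 ≡ 1882^2 = 3541924 ≡ 3435 (mod 3713)
8^32 ≡ 3435^2 = 11799225 ≡ 3024 (mod 3713)
8^64 ≡ 3024^2 = 9144576 ≡ 3170 (mod 3713)
8^128 ≡ 3170^2 = 10048900 ≡ 1522 (mod 3713)
8^256 ≡ 1522^2 = 2316484 ≡ 3285 (mod 3713)
8^512 ≡ 3285^2 = 10791225 ≡ 1247 (mod 3713)
8^1024 ≡ 1247^2 = 1555009 ≡ 2975 (mod 3713)
8^2048 ≡ 2975^2 = 8850625 ≡ 2546 (mod 3713)
3712 = 2048 + 1024 + 512 + 128 in binary powers of 2.
So 8^3712 ≡ 2546 · 2975 · 1247 · 1522 ≡ 3494 (mod 3713).
Since 3494 ≠ 1, base 8 is a Fermat witness: 3713 is composite.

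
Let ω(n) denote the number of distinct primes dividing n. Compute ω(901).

2

901 = 17 · 53
901 = 17 · 53, which has 2 distinct prime factors.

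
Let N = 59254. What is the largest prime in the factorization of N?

53

59254 = 2 · 29627
29627 = 13 · 2279
2279 = 43 · 53
53 is prime.
So 59254 = 2 · 13 · 43 · 53; the largest prime factor is 53.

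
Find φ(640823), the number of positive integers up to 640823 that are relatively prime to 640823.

Factor: 640823 = 53 · 107 · 113.
φ(640823) = (53−1) · (107−1) · (113−1) = 52 · 106 · 112 = 617344.

617344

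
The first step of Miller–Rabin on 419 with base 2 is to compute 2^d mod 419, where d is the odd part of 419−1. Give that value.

419 − 1 = 418 = 2^1 · 209, so d = 209.
2^1 ≡ 2 (mod 419)
2^2 ≡ 2^2 = 4 ≡ 4 (mod 419)
2^4 ≡ 4^2 = 16 ≡ 16 (mod 419)
2^8 ≡ 16^2 = 256 ≡ 256 (mod 419)
2^16 ≡ 256^2 = 65536 ≡ 172 (mod 419)
2^32 ≡ 172^2 = 29584 ≡ 254 (mod 419)
2^64 ≡ 254^2 = 64516 ≡ 409 (mod 419)
2^128 ≡ 409^2 = 167281 ≡ 100 (mod 419)
209 = 128 + 64 + 16 + 1 in binary powers of 2.
So 2^209 ≡ 100 · 409 · 172 · 2 ≡ 418 (mod 419).
Since 2^d ≡ 418 (mod 419), base 2 does not prove 419 composite.

418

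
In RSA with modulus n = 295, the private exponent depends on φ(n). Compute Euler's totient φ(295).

Factor: 295 = 5 · 59.
φ(295) = (5−1) · (59−1) = 4 · 58 = 232.

232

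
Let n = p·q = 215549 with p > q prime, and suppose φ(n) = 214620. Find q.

439

φ(n) = (p−1)(q−1) = n − (p+q) + 1, so p + q = 215549 − 214620 + 1 = 930.
p and q are the roots of t² − 930t + 215549 = 0.
Discriminant: 930² − 4·215549 = 864900 − 862196 = 2704; √2704 = 52.
q = (930 − 52)/2 = 439, p = (930 + 52)/2 = 491.
Check: 439 · 491 = 215549.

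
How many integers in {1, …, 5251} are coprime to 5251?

5104

Factor: 5251 = 59 · 89.
φ(5251) = (59−1) · (89−1) = 58 · 88 = 5104.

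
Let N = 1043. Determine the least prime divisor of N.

1043 is odd.
Digit sum 8, not divisible by 3.
Ends in 3: not divisible by 5.
7: 1043 = 7·149

7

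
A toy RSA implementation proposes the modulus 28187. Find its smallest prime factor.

28187 is odd.
Digit sum 26, not divisible by 3.
Ends in 7: not divisible by 5.
7: 28187 = 7·4026 + 5
11: 28187 = 11·2562 + 5
13: 28187 = 13·2168 + 3
17: 28187 = 17·1658 + 1
19: 28187 = 19·1483 + 10
23: 28187 = 23·1225 + 12
29: 28187 = 29·971 + 28
31: 28187 = 31·909 + 8
37: 28187 = 37·761 + 30
41: 28187 = 41·687 + 20
43: 28187 = 43·655 + 22
47: 28187 = 47·599 + 34
53: 28187 = 53·531 + 44
59: 28187 = 59·477 + 44
61: 28187 = 61·462 + 5
67: 28187 = 67·420 + 47
71: 28187 = 71·397

71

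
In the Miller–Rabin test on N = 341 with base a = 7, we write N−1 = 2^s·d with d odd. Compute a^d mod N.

87

341 − 1 = 340 = 2^2 · 85, so d = 85.
7^1 ≡ 7 (mod 341)
7^2 ≡ 7^2 = 49 ≡ 49 (mod 341)
7^4 ≡ 49^2 = 2401 ≡ 14 (mod 341)
7^8 ≡ 14^2 = 196 ≡ 196 (mod 341)
7^16 ≡ 196^2 = 38416 ≡ 224 (mod 341)
7^32 ≡ 224^2 = 50176 ≡ 49 (mod 341)
7^64 ≡ 49^2 = 2401 ≡ 14 (mod 341)
85 = 64 + 16 + 4 + 1 in binary powers of 2.
So 7^85 ≡ 14 · 224 · 14 · 7 ≡ 87 (mod 341).
Squaring chain: 87 → 67; never reaches −1, so base 7 is a Miller–Rabin witness that 341 is composite.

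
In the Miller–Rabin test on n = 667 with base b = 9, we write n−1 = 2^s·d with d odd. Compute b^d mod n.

660

667 − 1 = 666 = 2^1 · 333, so d = 333.
9^1 ≡ 9 (mod 667)
9^2 ≡ 9^2 = 81 ≡ 81 (mod 667)
9^4 ≡ 81^2 = 6561 ≡ 558 (mod 667)
9^8 ≡ 558^2 = 311364 ≡ 542 (mod 667)
9^16 ≡ 542^2 = 293764 ≡ 284 (mod 667)
9^32 ≡ 284^2 = 80656 ≡ 616 (mod 667)
9^64 ≡ 616^2 = 379456 ≡ 600 (mod 667)
9^128 ≡ 600^2 = 360000 ≡ 487 (mod 667)
9^256 ≡ 487^2 = 237169 ≡ 384 (mod 667)
333 = 256 + 64 + 8 + 4 + 1 in binary powers of 2.
So 9^333 ≡ 384 · 600 · 542 · 558 · 9 ≡ 660 (mod 667).
Squaring chain: 660; never reaches −1, so base 9 is a Miller–Rabin witness that 667 is composite.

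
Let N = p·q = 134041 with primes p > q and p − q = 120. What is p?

Since p = q + 120, we have 134041 = q(q + 120), so q² + 120q − 134041 = 0.
Discriminant: 120² + 4·134041 = 14400 + 536164 = 550564; √550564 = 742.
q = (−120 + 742)/2 = 311, and p = q + 120 = 431.
Check: 311 · 431 = 134041.

431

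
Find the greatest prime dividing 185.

185 = 5 · 37
37 is prime.
So 185 = 5 · 37; the largest prime factor is 37.

37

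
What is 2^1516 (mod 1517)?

756

2^1 ≡ 2 (mod 1517)
2^2 ≡ 2^2 = 4 ≡ 4 (mod 1517)
2^4 ≡ 4^2 = 16 ≡ 16 (mod 1517)
2^8 ≡ 16^2 = 256 ≡ 256 (mod 1517)
2^16 ≡ 256^2 = 65536 ≡ 305 (mod 1517)
2^32 ≡ 305^2 = 93025 ≡ 488 (mod 1517)
2^64 ≡ 488^2 = 238144 ≡ 1492 (mod 1517)
2^128 ≡ 1492^2 = 2226064 ≡ 625 (mod 1517)
2^256 ≡ 625^2 = 390625 ≡ 756 (mod 1517)
2^512 ≡ 756^2 = 571536 ≡ 1144 (mod 1517)
2^1024 ≡ 1144^2 = 1308736 ≡ 1082 (mod 1517)
1516 = 1024 + 256 + 128 + 64 + 32 + 8 + 4 in binary powers of 2.
So 2^1516 ≡ 1082 · 756 · 625 · 1492 · 488 · 256 · 16 ≡ 756 (mod 1517).
Since 756 ≠ 1, base 2 is a Fermat witness: 1517 is composite.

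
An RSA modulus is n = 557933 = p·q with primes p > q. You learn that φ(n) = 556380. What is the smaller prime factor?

563

φ(n) = (p−1)(q−1) = n − (p+q) + 1, so p + q = 557933 − 556380 + 1 = 1554.
p and q are the roots of t² − 1554t + 557933 = 0.
Discriminant: 1554² − 4·557933 = 2414916 − 2231732 = 183184; √183184 = 428.
q = (1554 − 428)/2 = 563, p = (1554 + 428)/2 = 991.
Check: 563 · 991 = 557933.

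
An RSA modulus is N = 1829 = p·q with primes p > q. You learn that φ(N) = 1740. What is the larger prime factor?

φ(n) = (p−1)(q−1) = n − (p+q) + 1, so p + q = 1829 − 1740 + 1 = 90.
p and q are the roots of t² − 90t + 1829 = 0.
Discriminant: 90² − 4·1829 = 8100 − 7316 = 784; √784 = 28.
q = (90 − 28)/2 = 31, p = (90 + 28)/2 = 59.
Check: 31 · 59 = 1829.

59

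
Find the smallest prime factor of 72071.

97

72071 is odd.
Digit sum 17, not divisible by 3.
Ends in 1: not divisible by 5.
7: 72071 = 7·10295 + 6
11: 72071 = 11·6551 + 10
13: 72071 = 13·5543 + 12
17: 72071 = 17·4239 + 8
19: 72071 = 19·3793 + 4
23: 72071 = 23·3133 + 12
29: 72071 = 29·2485 + 6
31: 72071 = 31·2324 + 27
37: 72071 = 37·1947 + 32
41: 72071 = 41·1757 + 34
43: 72071 = 43·1676 + 3
47: 72071 = 47·1533 + 20
53: 72071 = 53·1359 + 44
59: 72071 = 59·1221 + 32
61: 72071 = 61·1181 + 30
67: 72071 = 67·1075 + 46
71: 72071 = 71·1015 + 6
73: 72071 = 73·987 + 20
79: 72071 = 79·912 + 23
83: 72071 = 83·868 + 27
89: 72071 = 89·809 + 70
97: 72071 = 97·743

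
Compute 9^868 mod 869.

190

9^1 ≡ 9 (mod 869)
9^2 ≡ 9^2 = 81 ≡ 81 (mod 869)
9^4 ≡ 81^2 = 6561 ≡ 478 (mod 869)
9^8 ≡ 478^2 = 228484 ≡ 806 (mod 869)
9^16 ≡ 806^2 = 649636 ≡ 493 (mod 869)
9^32 ≡ 493^2 = 243049 ≡ 598 (mod 869)
9^64 ≡ 598^2 = 357604 ≡ 445 (mod 869)
9^128 ≡ 445^2 = 198025 ≡ 762 (mod 869)
9^256 ≡ 762^2 = 580644 ≡ 152 (mod 869)
9^512 ≡ 152^2 = 23104 ≡ 510 (mod 869)
868 = 512 + 256 + 64 + 32 + 4 in binary powers of 2.
So 9^868 ≡ 510 · 152 · 445 · 598 · 478 ≡ 190 (mod 869).
Since 190 ≠ 1, base 9 is a Fermat witness: 869 is composite.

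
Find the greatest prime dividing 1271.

1271 = 31 · 41
41 is prime.
So 1271 = 31 · 41; the largest prime factor is 41.

41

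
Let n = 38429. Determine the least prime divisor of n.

38429 is odd.
Digit sum 26, not divisible by 3.
Ends in 9: not divisible by 5.
7: 38429 = 7·5489 + 6
11: 38429 = 11·3493 + 6
13: 38429 = 13·2956 + 1
17: 38429 = 17·2260 + 9
19: 38429 = 19·2022 + 11
23: 38429 = 23·1670 + 19
29: 38429 = 29·1325 + 4
31: 38429 = 31·1239 + 20
37: 38429 = 37·1038 + 23
41: 38429 = 41·937 + 12
43: 38429 = 43·893 + 30
47: 38429 = 47·817 + 30
53: 38429 = 53·725 + 4
59: 38429 = 59·651 + 20
61: 38429 = 61·629 + 60
67: 38429 = 67·573 + 38
71: 38429 = 71·541 + 18
73: 38429 = 73·526 + 31
79: 38429 = 79·486 + 35
83: 38429 = 83·463

83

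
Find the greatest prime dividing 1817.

1817 = 23 · 79
79 is prime.
So 1817 = 23 · 79; the largest prime factor is 79.

79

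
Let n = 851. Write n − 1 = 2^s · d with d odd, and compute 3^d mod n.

851 − 1 = 850 = 2^1 · 425, so d = 425.
3^1 ≡ 3 (mod 851)
3^2 ≡ 3^2 = 9 ≡ 9 (mod 851)
3^4 ≡ 9^2 = 81 ≡ 81 (mod 851)
3^8 ≡ 81^2 = 6561 ≡ 604 (mod 851)
3^16 ≡ 604^2 = 364816 ≡ 588 (mod 851)
3^32 ≡ 588^2 = 345744 ≡ 238 (mod 851)
3^64 ≡ 238^2 = 56644 ≡ 478 (mod 851)
3^128 ≡ 478^2 = 228484 ≡ 416 (mod 851)
3^256 ≡ 416^2 = 173056 ≡ 303 (mod 851)
425 = 256 + 128 + 32 + 8 + 1 in binary powers of 2.
So 3^425 ≡ 303 · 416 · 238 · 604 · 3 ≡ 324 (mod 851).
Squaring chain: 324; never reaches −1, so base 3 is a Miller–Rabin witness that 851 is composite.

324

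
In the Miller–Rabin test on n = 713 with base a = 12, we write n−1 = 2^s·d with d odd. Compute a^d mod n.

633

713 − 1 = 712 = 2^3 · 89, so d = 89.
12^1 ≡ 12 (mod 713)
12^2 ≡ 12^2 = 144 ≡ 144 (mod 713)
12^4 ≡ 144^2 = 20736 ≡ 59 (mod 713)
12^8 ≡ 59^2 = 3481 ≡ 629 (mod 713)
12^16 ≡ 629^2 = 395641 ≡ 639 (mod 713)
12^32 ≡ 639^2 = 408321 ≡ 485 (mod 713)
12^64 ≡ 485^2 = 235225 ≡ 648 (mod 713)
89 = 64 + 16 + 8 + 1 in binary powers of 2.
So 12^89 ≡ 648 · 639 · 629 · 12 ≡ 633 (mod 713).
Squaring chain: 633 → 696 → 289; never reaches −1, so base 12 is a Miller–Rabin witness that 713 is composite.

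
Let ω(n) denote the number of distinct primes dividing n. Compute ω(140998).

5

140998 = 2 · 70499
70499 = 11 · 6409
6409 = 13 · 493
493 = 17 · 29
140998 = 2 · 11 · 13 · 17 · 29, which has 5 distinct prime factors.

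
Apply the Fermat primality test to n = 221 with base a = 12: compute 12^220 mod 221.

157

12^1 ≡ 12 (mod 221)
12^2 ≡ 12^2 = 144 ≡ 144 (mod 221)
12^4 ≡ 144^2 = 20736 ≡ 183 (mod 221)
12^8 ≡ 183^2 = 33489 ≡ 118 (mod 221)
12^16 ≡ 118^2 = 13924 ≡ 1 (mod 221)
12^32 ≡ 1^2 = 1 ≡ 1 (mod 221)
12^64 ≡ 1^2 = 1 ≡ 1 (mod 221)
12^128 ≡ 1^2 = 1 ≡ 1 (mod 221)
220 = 128 + 64 + 16 + 8 + 4 in binary powers of 2.
So 12^220 ≡ 1 · 1 · 1 · 118 · 183 ≡ 157 (mod 221).
Since 157 ≠ 1, base 12 is a Fermat witness: 221 is composite.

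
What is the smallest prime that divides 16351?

83

16351 is odd.
Digit sum 16, not divisible by 3.
Ends in 1: not divisible by 5.
7: 16351 = 7·2335 + 6
11: 16351 = 11·1486 + 5
13: 16351 = 13·1257 + 10
17: 16351 = 17·961 + 14
19: 16351 = 19·860 + 11
23: 16351 = 23·710 + 21
29: 16351 = 29·563 + 24
31: 16351 = 31·527 + 14
37: 16351 = 37·441 + 34
41: 16351 = 41·398 + 33
43: 16351 = 43·380 + 11
47: 16351 = 47·347 + 42
53: 16351 = 53·308 + 27
59: 16351 = 59·277 + 8
61: 16351 = 61·268 + 3
67: 16351 = 67·244 + 3
71: 16351 = 71·230 + 21
73: 16351 = 73·223 + 72
79: 16351 = 79·206 + 77
83: 16351 = 83·197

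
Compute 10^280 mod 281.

10^1 ≡ 10 (mod 281)
10^2 ≡ 10^2 = 100 ≡ 100 (mod 281)
10^4 ≡ 100^2 = 10000 ≡ 165 (mod 281)
10^8 ≡ 165^2 = 27225 ≡ 249 (mod 281)
10^16 ≡ 249^2 = 62001 ≡ 181 (mod 281)
10^32 ≡ 181^2 = 32761 ≡ 165 (mod 281)
10^64 ≡ 165^2 = 27225 ≡ 249 (mod 281)
10^128 ≡ 249^2 = 62001 ≡ 181 (mod 281)
10^256 ≡ 181^2 = 32761 ≡ 165 (mod 281)
280 = 256 + 16 + 8 in binary powers of 2.
So 10^280 ≡ 165 · 181 · 249 ≡ 1 (mod 281).
Since the result is 1, base 10 gives no evidence that 281 is composite.

1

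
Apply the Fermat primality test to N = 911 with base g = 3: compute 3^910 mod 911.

3^1 ≡ 3 (mod 911)
3^2 ≡ 3^2 = 9 ≡ 9 (mod 911)
3^4 ≡ 9^2 = 81 ≡ 81 (mod 911)
3^8 ≡ 81^2 = 6561 ≡ 184 (mod 911)
3^16 ≡ 184^2 = 33856 ≡ 149 (mod 911)
3^32 ≡ 149^2 = 22201 ≡ 337 (mod 911)
3^64 ≡ 337^2 = 113569 ≡ 605 (mod 911)
3^128 ≡ 605^2 = 366025 ≡ 714 (mod 911)
3^256 ≡ 714^2 = 509796 ≡ 547 (mod 911)
3^512 ≡ 547^2 = 299209 ≡ 401 (mod 911)
910 = 512 + 256 + 128 + 8 + 4 + 2 in binary powers of 2.
So 3^910 ≡ 401 · 547 · 714 · 184 · 81 · 9 ≡ 1 (mod 911).
Since the result is 1, base 3 gives no evidence that 911 is composite.

1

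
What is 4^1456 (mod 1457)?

4^1 ≡ 4 (mod 1457)
4^2 ≡ 4^2 = 16 ≡ 16 (mod 1457)
4^4 ≡ 16^2 = 256 ≡ 256 (mod 1457)
4^8 ≡ 256^2 = 65536 ≡ 1428 (mod 1457)
4^16 ≡ 1428^2 = 2039184 ≡ 841 (mod 1457)
4^32 ≡ 841^2 = 707281 ≡ 636 (mod 1457)
4^64 ≡ 636^2 = 404496 ≡ 907 (mod 1457)
4^128 ≡ 907^2 = 822649 ≡ 901 (mod 1457)
4^256 ≡ 901^2 = 811801 ≡ 252 (mod 1457)
4^512 ≡ 252^2 = 63504 ≡ 853 (mod 1457)
4^1024 ≡ 853^2 = 727609 ≡ 566 (mod 1457)
1456 = 1024 + 256 + 128 + 32 + 16 in binary powers of 2.
So 4^1456 ≡ 566 · 252 · 901 · 636 · 841 ≡ 686 (mod 1457).
Since 686 ≠ 1, base 4 is a Fermat witness: 1457 is composite.

686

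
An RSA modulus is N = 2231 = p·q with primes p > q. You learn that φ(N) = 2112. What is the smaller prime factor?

φ(n) = (p−1)(q−1) = n − (p+q) + 1, so p + q = 2231 − 2112 + 1 = 120.
p and q are the roots of t² − 120t + 2231 = 0.
Discriminant: 120² − 4·2231 = 14400 − 8924 = 5476; √5476 = 74.
q = (120 − 74)/2 = 23, p = (120 + 74)/2 = 97.
Check: 23 · 97 = 2231.

23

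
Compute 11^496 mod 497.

466

11^1 ≡ 11 (mod 497)
11^2 ≡ 11^2 = 121 ≡ 121 (mod 497)
11^4 ≡ 121^2 = 14641 ≡ 228 (mod 497)
11^8 ≡ 228^2 = 51984 ≡ 296 (mod 497)
11^16 ≡ 296^2 = 87616 ≡ 144 (mod 497)
11^32 ≡ 144^2 = 20736 ≡ 359 (mod 497)
11^64 ≡ 359^2 = 128881 ≡ 158 (mod 497)
11^128 ≡ 158^2 = 24964 ≡ 114 (mod 497)
11^256 ≡ 114^2 = 12996 ≡ 74 (mod 497)
496 = 256 + 128 + 64 + 32 + 16 in binary powers of 2.
So 11^496 ≡ 74 · 114 · 158 · 359 · 144 ≡ 466 (mod 497).
Since 466 ≠ 1, base 11 is a Fermat witness: 497 is composite.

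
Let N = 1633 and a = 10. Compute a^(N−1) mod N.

1605

10^1 ≡ 10 (mod 1633)
10^2 ≡ 10^2 = 100 ≡ 100 (mod 1633)
10^4 ≡ 100^2 = 10000 ≡ 202 (mod 1633)
10^8 ≡ 202^2 = 40804 ≡ 1612 (mod 1633)
10^16 ≡ 1612^2 = 2598544 ≡ 441 (mod 1633)
10^32 ≡ 441^2 = 194481 ≡ 154 (mod 1633)
10^64 ≡ 154^2 = 23716 ≡ 854 (mod 1633)
10^128 ≡ 854^2 = 729316 ≡ 998 (mod 1633)
10^256 ≡ 998^2 = 996004 ≡ 1507 (mod 1633)
10^512 ≡ 1507^2 = 2271049 ≡ 1179 (mod 1633)
10^1024 ≡ 1179^2 = 1390041 ≡ 358 (mod 1633)
1632 = 1024 + 512 + 64 + 32 in binary powers of 2.
So 10^1632 ≡ 358 · 1179 · 854 · 154 ≡ 1605 (mod 1633).
Since 1605 ≠ 1, base 10 is a Fermat witness: 1633 is composite.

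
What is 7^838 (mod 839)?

7^1 ≡ 7 (mod 839)
7^2 ≡ 7^2 = 49 ≡ 49 (mod 839)
7^4 ≡ 49^2 = 2401 ≡ 723 (mod 839)
7^8 ≡ 723^2 = 522729 ≡ 32 (mod 839)
7^16 ≡ 32^2 = 1024 ≡ 185 (mod 839)
7^32 ≡ 185^2 = 34225 ≡ 665 (mod 839)
7^64 ≡ 665^2 = 442225 ≡ 72 (mod 839)
7^128 ≡ 72^2 = 5184 ≡ 150 (mod 839)
7^256 ≡ 150^2 = 22500 ≡ 686 (mod 839)
7^512 ≡ 686^2 = 470596 ≡ 756 (mod 839)
838 = 512 + 256 + 64 + 4 + 2 in binary powers of 2.
So 7^838 ≡ 756 · 686 · 72 · 723 · 49 ≡ 1 (mod 839).
Since the result is 1, base 7 gives no evidence that 839 is composite.

1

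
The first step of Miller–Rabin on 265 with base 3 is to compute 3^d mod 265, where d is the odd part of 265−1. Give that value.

198

265 − 1 = 264 = 2^3 · 33, so d = 33.
3^1 ≡ 3 (mod 265)
3^2 ≡ 3^2 = 9 ≡ 9 (mod 265)
3^4 ≡ 9^2 = 81 ≡ 81 (mod 265)
3^8 ≡ 81^2 = 6561 ≡ 201 (mod 265)
3^16 ≡ 201^2 = 40401 ≡ 121 (mod 265)
3^32 ≡ 121^2 = 14641 ≡ 66 (mod 265)
33 = 32 + 1 in binary powers of 2.
So 3^33 ≡ 66 · 3 ≡ 198 (mod 265).
Squaring chain: 198 → 249 → 256; never reaches −1, so base 3 is a Miller–Rabin witness that 265 is composite.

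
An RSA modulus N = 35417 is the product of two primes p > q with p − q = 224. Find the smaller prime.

107

Since p = q + 224, we have 35417 = q(q + 224), so q² + 224q − 35417 = 0.
Discriminant: 224² + 4·35417 = 50176 + 141668 = 191844; √191844 = 438.
q = (−224 + 438)/2 = 107, and p = q + 224 = 331.
Check: 107 · 331 = 35417.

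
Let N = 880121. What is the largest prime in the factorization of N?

89

880121 = 11 · 80011
80011 = 29 · 2759
2759 = 31 · 89
89 is prime.
So 880121 = 11 · 29 · 31 · 89; the largest prime factor is 89.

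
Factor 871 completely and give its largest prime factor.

67

871 = 13 · 67
67 is prime.
So 871 = 13 · 67; the largest prime factor is 67.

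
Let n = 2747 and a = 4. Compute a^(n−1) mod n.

2046

4^1 ≡ 4 (mod 2747)
4^2 ≡ 4^2 = 16 ≡ 16 (mod 2747)
4^4 ≡ 16^2 = 256 ≡ 256 (mod 2747)
4^8 ≡ 256^2 = 65536 ≡ 2355 (mod 2747)
4^16 ≡ 2355^2 = 5546025 ≡ 2579 (mod 2747)
4^32 ≡ 2579^2 = 6651241 ≡ 754 (mod 2747)
4^64 ≡ 754^2 = 568516 ≡ 2634 (mod 2747)
4^128 ≡ 2634^2 = 6937956 ≡ 1781 (mod 2747)
4^256 ≡ 1781^2 = 3171961 ≡ 1923 (mod 2747)
4^512 ≡ 1923^2 = 3697929 ≡ 467 (mod 2747)
4^1024 ≡ 467^2 = 218089 ≡ 1076 (mod 2747)
4^2048 ≡ 1076^2 = 1157776 ≡ 1289 (mod 2747)
2746 = 2048 + 512 + 128 + 32 + 16 + 8 + 2 in binary powers of 2.
So 4^2746 ≡ 1289 · 467 · 1781 · 754 · 2579 · 2355 · 16 ≡ 2046 (mod 2747).
Since 2046 ≠ 1, base 4 is a Fermat witness: 2747 is composite.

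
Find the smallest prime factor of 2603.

2603 is odd.
Digit sum 11, not divisible by 3.
Ends in 3: not divisible by 5.
7: 2603 = 7·371 + 6
11: 2603 = 11·236 + 7
13: 2603 = 13·200 + 3
17: 2603 = 17·153 + 2
19: 2603 = 19·137

19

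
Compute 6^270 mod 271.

1

6^1 ≡ 6 (mod 271)
6^2 ≡ 6^2 = 36 ≡ 36 (mod 271)
6^4 ≡ 36^2 = 1296 ≡ 212 (mod 271)
6^8 ≡ 212^2 = 44944 ≡ 229 (mod 271)
6^16 ≡ 229^2 = 52441 ≡ 138 (mod 271)
6^32 ≡ 138^2 = 19044 ≡ 74 (mod 271)
6^64 ≡ 74^2 = 5476 ≡ 56 (mod 271)
6^128 ≡ 56^2 = 3136 ≡ 155 (mod 271)
6^256 ≡ 155^2 = 24025 ≡ 177 (mod 271)
270 = 256 + 8 + 4 + 2 in binary powers of 2.
So 6^270 ≡ 177 · 229 · 212 · 36 ≡ 1 (mod 271).
Since the result is 1, base 6 gives no evidence that 271 is composite.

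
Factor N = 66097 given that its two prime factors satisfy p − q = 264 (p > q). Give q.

157

Since p = q + 264, we have 66097 = q(q + 264), so q² + 264q − 66097 = 0.
Discriminant: 264² + 4·66097 = 69696 + 264388 = 334084; √334084 = 578.
q = (−264 + 578)/2 = 157, and p = q + 264 = 421.
Check: 157 · 421 = 66097.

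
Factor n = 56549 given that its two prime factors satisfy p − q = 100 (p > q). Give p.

Since p = q + 100, we have 56549 = q(q + 100), so q² + 100q − 56549 = 0.
Discriminant: 100² + 4·56549 = 10000 + 226196 = 236196; √236196 = 486.
q = (−100 + 486)/2 = 193, and p = q + 100 = 293.
Check: 193 · 293 = 56549.

293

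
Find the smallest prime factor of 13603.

13603 is odd.
Digit sum 13, not divisible by 3.
Ends in 3: not divisible by 5.
7: 13603 = 7·1943 + 2
11: 13603 = 11·1236 + 7
13: 13603 = 13·1046 + 5
17: 13603 = 17·800 + 3
19: 13603 = 19·715 + 18
23: 13603 = 23·591 + 10
29: 13603 = 29·469 + 2
31: 13603 = 31·438 + 25
37: 13603 = 37·367 + 24
41: 13603 = 41·331 + 32
43: 13603 = 43·316 + 15
47: 13603 = 47·289 + 20
53: 13603 = 53·256 + 35
59: 13603 = 59·230 + 33
61: 13603 = 61·223

61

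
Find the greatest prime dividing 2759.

2759 = 31 · 89
89 is prime.
So 2759 = 31 · 89; the largest prime factor is 89.

89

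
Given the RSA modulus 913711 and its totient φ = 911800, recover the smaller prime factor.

φ(n) = (p−1)(q−1) = n − (p+q) + 1, so p + q = 913711 − 911800 + 1 = 1912.
p and q are the roots of t² − 1912t + 913711 = 0.
Discriminant: 1912² − 4·913711 = 3655744 − 3654844 = 900; √900 = 30.
q = (1912 − 30)/2 = 941, p = (1912 + 30)/2 = 971.
Check: 941 · 971 = 913711.

941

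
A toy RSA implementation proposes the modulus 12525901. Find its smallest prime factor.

97

12525901 is odd.
Digit sum 25, not divisible by 3.
Ends in 1: not divisible by 5.
7: 12525901 = 7·1789414 + 3
11: 12525901 = 11·1138718 + 3
13: 12525901 = 13·963530 + 11
17: 12525901 = 17·736817 + 12
19: 12525901 = 19·659257 + 18
23: 12525901 = 23·544604 + 9
29: 12525901 = 29·431927 + 18
31: 12525901 = 31·404061 + 10
37: 12525901 = 37·338537 + 32
41: 12525901 = 41·305509 + 32
43: 12525901 = 43·291300 + 1
47: 12525901 = 47·266508 + 25
53: 12525901 = 53·236337 + 40
59: 12525901 = 59·212303 + 24
61: 12525901 = 61·205342 + 39
67: 12525901 = 67·186953 + 50
71: 12525901 = 71·176421 + 10
73: 12525901 = 73·171587 + 50
79: 12525901 = 79·158555 + 56
83: 12525901 = 83·150914 + 39
89: 12525901 = 89·140740 + 41
97: 12525901 = 97·129133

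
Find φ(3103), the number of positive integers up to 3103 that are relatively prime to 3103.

Factor: 3103 = 29 · 107.
φ(3103) = (29−1) · (107−1) = 28 · 106 = 2968.

2968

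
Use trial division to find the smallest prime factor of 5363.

31

5363 is odd.
Digit sum 17, not divisible by 3.
Ends in 3: not divisible by 5.
7: 5363 = 7·766 + 1
11: 5363 = 11·487 + 6
13: 5363 = 13·412 + 7
17: 5363 = 17·315 + 8
19: 5363 = 19·282 + 5
23: 5363 = 23·233 + 4
29: 5363 = 29·184 + 27
31: 5363 = 31·173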